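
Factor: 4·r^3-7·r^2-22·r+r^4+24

(r+3)·(r+4)·(r-1)·(r-2)

Testing divisors of the constant over divisors of the leading coefficient, r = -4 is a root, so (r+4) is a factor; dividing leaves r^3-7·r+6.
Then r = -3 is a root, so (r+3) is a factor; dividing leaves r^2-3·r+2.
The remaining quadratic factors as (r-2)(r-1).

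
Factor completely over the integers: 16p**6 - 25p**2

p**2(4p**2 + 5)(4p**2 - 5)

Pull out the common factor p**2, leaving 16p**4 - 25.
Recognize a difference of squares with the parts 4p**2 and 5.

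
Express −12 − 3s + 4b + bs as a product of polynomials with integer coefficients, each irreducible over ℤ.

Group as (bs + 4b) + (−3s − 12) = b(s + 4) − 3(s + 4).
Both groups share the factor (s + 4).

(b − 3)(s + 4)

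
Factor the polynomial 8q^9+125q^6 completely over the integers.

q^6(2q+5)(4q^2-10q+25)

Factor out q^6 first: what remains is 8q^3+125.
Recognize a sum of cubes with the parts 2q and 5.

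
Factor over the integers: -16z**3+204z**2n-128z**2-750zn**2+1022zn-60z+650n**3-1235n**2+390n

Group: 2z(-8z**2+62zn-4z-65n**2+26n) + (-10n+15)(-8z**2+62zn-4z-65n**2+26n); both groups contain (-8z**2+62zn-4z-65n**2+26n), so (2z-10n+15) is a factor with cofactor -8z**2+62zn-4z-65n**2+26n.
The cofactor groups again: -8z**2+62zn-4z-65n**2+26n = -2z(4z-5n+2) + 13n(4z-5n+2); both groups contain (4z-5n+2), giving -(2z-13n)(4z-5n+2).

-(2z-10n+15)(2z-13n)(4z-5n+2)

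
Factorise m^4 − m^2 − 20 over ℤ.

(m^2 + 4)(m^2 − 5)

Substitute u = m^2 to get a quadratic in u, then factor.
m^2 + 4 is irreducible over ℤ (sum of squares).
m^2 − 5 is irreducible over ℤ (5 is not a perfect square).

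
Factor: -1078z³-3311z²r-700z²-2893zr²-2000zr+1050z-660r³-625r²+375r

-(11z+11r+15)(7z+12r-5)(14z+5r)

Group: 7z(-154z²-209zr-210z-55r²-75r) + (12r-5)(-154z²-209zr-210z-55r²-75r); both groups contain (-154z²-209zr-210z-55r²-75r), so (7z+12r-5) is a factor with cofactor -154z²-209zr-210z-55r²-75r.
The cofactor groups again: -154z²-209zr-210z-55r²-75r = -14z(11z+11r+15) - 5r(11z+11r+15); both groups contain (11z+11r+15), giving -(14z+5r)(11z+11r+15).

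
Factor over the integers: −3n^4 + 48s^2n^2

3n^2(4s − n)(4s + n)

Factor out 3n^2, leaving 16s^2 − n^2, which is a difference of two squares.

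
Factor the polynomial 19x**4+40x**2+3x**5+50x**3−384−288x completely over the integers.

By the rational root theorem, x = 2 is a root, giving the factor (x−2) and quotient 3x**4+25x**3+100x**2+240x+192.
Then x = −4 is a root, so (x+4) divides it; the quotient is 3x**3+13x**2+48x+48.
Continuing, x = −4/3 is a root, so (3x+4) divides it; the quotient is x**2+3x+12.
The quadratic x**2+3x+12 has discriminant −39 < 0 and is irreducible over ℤ.

(3x+4)(x+4)(x−2)(x**2+3x+12)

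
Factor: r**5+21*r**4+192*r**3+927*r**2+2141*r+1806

(r+2)*(r+3)*(r+7)*(r**2+9*r+43)

Among the possible rational roots, r = -2 is a root, so (r+2) is a factor; dividing leaves r**4+19*r**3+154*r**2+619*r+903.
Continuing, r = -3 is a root, giving the factor (r+3) and quotient r**3+16*r**2+106*r+301.
Next, r = -7 is a root, giving the factor (r+7) and quotient r**2+9*r+43.
The quadratic r**2+9*r+43 has discriminant -91 < 0 and is irreducible over ℤ.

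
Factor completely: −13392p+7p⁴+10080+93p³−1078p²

Among the possible rational roots, p = −12 is a root, so (p+12) is a factor; dividing leaves 7p³+9p²−1186p+840.
Next, p = −14 is a root, giving the factor (p+14) and quotient 7p²−89p+60.
The remaining quadratic factors as (p−12)(7p−5).

(7p−5)(p+12)(p+14)(p−12)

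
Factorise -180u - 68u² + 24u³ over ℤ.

4u(2u - 9)(3u + 5)

Pull out the common factor 4u, then factor the remaining trinomial.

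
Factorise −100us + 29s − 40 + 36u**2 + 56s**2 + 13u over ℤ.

(9u − 7s − 8)(4u − 8s + 5)

Group: 4u(9u − 7s − 8) + (−8s + 5)(9u − 7s − 8); both groups contain (9u − 7s − 8).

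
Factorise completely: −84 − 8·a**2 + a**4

(a**2 + 6)·(a**2 − 14)

Substitute u = a**2 to get a quadratic in u, then factor.
a**2 + 6 is irreducible over ℤ (always positive, so no real roots).
a**2 − 14 is irreducible over ℤ (14 is not a perfect square).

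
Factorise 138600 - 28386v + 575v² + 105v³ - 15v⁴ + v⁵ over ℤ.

(v + 11)(v - 12)(v - 6)(v² - 8v + 175)

Trying the rational-root candidates, v = 6 is a root, giving the factor (v - 6) and quotient v⁴ - 9v³ + 51v² + 881v - 23100.
Next, v = 12 is a root, so (v - 12) is a factor; dividing leaves v³ + 3v² + 87v + 1925.
Then v = -11 is a root, so (v + 11) is a factor; dividing leaves v² - 8v + 175.
The quadratic v² - 8v + 175 has discriminant -636 < 0 and is irreducible over ℤ.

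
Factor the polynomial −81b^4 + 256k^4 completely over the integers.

(4k − 3b)(4k + 3b)(16k^2 + 9b^2)

Write as (16k^2)² − (9b^2)², then factor 16k^2 − 9b^2 once more.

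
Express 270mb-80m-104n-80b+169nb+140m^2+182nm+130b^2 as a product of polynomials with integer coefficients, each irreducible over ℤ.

Group: 13n(14m+13b-8) + (10m+10b)(14m+13b-8); both groups contain (14m+13b-8).

(13n+10m+10b)(14m+13b-8)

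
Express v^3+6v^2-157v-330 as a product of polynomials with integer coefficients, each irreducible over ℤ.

(v+15)(v+2)(v-11)

Testing divisors of the constant over divisors of the leading coefficient, v = -2 is a root, so (v+2) divides it; the quotient is v^2+4v-165.
The remaining quadratic factors as (v-11)(v+15).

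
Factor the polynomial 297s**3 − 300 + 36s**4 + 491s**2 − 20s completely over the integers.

(3s + 5)(3s − 2)(4s + 5)(s + 6)

Trying the rational-root candidates, s = −5/4 is a root, giving the factor (4s + 5) and quotient 9s**3 + 63s**2 + 44s − 60.
Then s = −6 is a root, giving the factor (s + 6) and quotient 9s**2 + 9s − 10.
The remaining quadratic factors as (3s + 5)(3s − 2).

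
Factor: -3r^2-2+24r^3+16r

(8r-1)(3r^2+2)

Group as (24r^3+16r) + (-3r^2-2) = 8r(3r^2+2) - (3r^2+2).
Both groups share the factor (3r^2+2).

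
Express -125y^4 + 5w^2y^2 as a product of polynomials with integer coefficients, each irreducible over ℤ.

Every term has a factor of 5y^2. Then w^2 - 25y^2 = (w)² − (5y)².

5y^2(w + 5y)(w - 5y)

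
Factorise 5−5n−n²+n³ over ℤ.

Group as (n³−5n) + (−n²+5) = n(n²−5) − (n²−5).
Both groups share the factor (n²−5).

(n−1)(n²−5)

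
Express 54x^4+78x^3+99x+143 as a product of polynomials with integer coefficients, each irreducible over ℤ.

(9x+13)(6x^3+11)

Group as (54x^4+99x) + (78x^3+143) = 9x(6x^3+11) + 13(6x^3+11).
Both groups share the factor (6x^3+11).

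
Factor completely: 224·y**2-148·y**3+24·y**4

4·y**2·(2·y-7)·(3·y-8)

Pull out the common factor 4·y**2, then factor the remaining trinomial.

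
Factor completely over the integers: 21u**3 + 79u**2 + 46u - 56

(3u + 7)(7u - 4)(u + 2)

By the rational root theorem, u = -7/3 is a root, so (3u + 7) divides it; the quotient is 7u**2 + 10u - 8.
The remaining quadratic factors as (7u - 4)(u + 2).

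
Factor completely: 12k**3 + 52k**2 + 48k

Pull out the common factor 4k, then factor the remaining trinomial.

4k(3k + 4)(k + 3)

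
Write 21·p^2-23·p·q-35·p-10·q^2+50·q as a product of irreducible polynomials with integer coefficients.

(3·p+q-5)·(7·p-10·q)

Group: 3·p·(7·p-10·q) + (q-5)·(7·p-10·q); both groups contain (7·p-10·q).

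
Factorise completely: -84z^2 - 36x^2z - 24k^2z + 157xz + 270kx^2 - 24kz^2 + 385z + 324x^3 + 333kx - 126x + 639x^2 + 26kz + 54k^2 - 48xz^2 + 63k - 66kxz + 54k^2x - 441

Group: 3k(18kx - 8kz + 18k + 36x^2 - 16xz + 99x - 28z + 63) + (9x + 3z - 7)(18kx - 8kz + 18k + 36x^2 - 16xz + 99x - 28z + 63); both groups contain (18kx - 8kz + 18k + 36x^2 - 16xz + 99x - 28z + 63), so (3k + 9x + 3z - 7) is a factor with cofactor 18kx - 8kz + 18k + 36x^2 - 16xz + 99x - 28z + 63.
The cofactor groups again: 18kx - 8kz + 18k + 36x^2 - 16xz + 99x - 28z + 63 = 9x(2k + 4x + 7) + (-4z + 9)(2k + 4x + 7); both groups contain (2k + 4x + 7), giving (9x - 4z + 9)(2k + 4x + 7).

(2k + 4x + 7)(3k + 9x + 3z - 7)(9x - 4z + 9)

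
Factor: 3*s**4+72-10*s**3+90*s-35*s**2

(3*s+2)*(s+3)*(s-3)*(s-4)

By the rational root theorem, s = 3 is a root, so (s-3) is a factor; dividing leaves 3*s**3-s**2-38*s-24.
Continuing, s = -3 is a root, so (s+3) is a factor; dividing leaves 3*s**2-10*s-8.
The remaining quadratic factors as (s-4)(3*s+2).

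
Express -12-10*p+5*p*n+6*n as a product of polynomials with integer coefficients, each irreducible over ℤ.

(5*p+6)*(n-2)

Group as (5*p*n-10*p) + (6*n-12) = 5*p*(n-2) + 6*(n-2).
Both groups share the factor (n-2).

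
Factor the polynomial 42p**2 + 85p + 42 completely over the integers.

Need a pair with product 42·42 = 1764 and sum 85: that's 49 and 36.
Split the middle term: 42p**2 + 49p + 36p + 42 = 7p(6p + 7) + 6(6p + 7).

(6p + 7)(7p + 6)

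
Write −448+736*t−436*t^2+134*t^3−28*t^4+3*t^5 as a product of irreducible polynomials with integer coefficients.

(3*t−4)*(t−2)*(t−4)*(t^2−2*t+14)

Trying the rational-root candidates, t = 2 is a root, so (t−2) is a factor; dividing leaves 3*t^4−22*t^3+90*t^2−256*t+224.
Then t = 4/3 is a root, so (3*t−4) divides it; the quotient is t^3−6*t^2+22*t−56.
Continuing, t = 4 is a root, giving the factor (t−4) and quotient t^2−2*t+14.
The quadratic t^2−2*t+14 has discriminant −52 < 0 and is irreducible over ℤ.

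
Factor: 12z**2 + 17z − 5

Need a pair with product 12·(−5) = −60 and sum 17: that's −3 and 20.
Split the middle term: 12z**2 − 3z + 20z − 5 = 3z(4z − 1) + 5(4z − 1).

(3z + 5)(4z − 1)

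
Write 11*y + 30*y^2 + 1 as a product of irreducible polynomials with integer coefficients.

(5*y + 1)*(6*y + 1)

Need a pair with product 30·1 = 30 and sum 11: that's 6 and 5.
Split the middle term: 30*y^2 + 6*y + 5*y + 1 = 6*y*(5*y + 1) + (5*y + 1).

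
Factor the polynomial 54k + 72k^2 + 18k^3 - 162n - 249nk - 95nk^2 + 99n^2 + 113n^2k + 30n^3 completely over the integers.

Group: 5n(6n^2 + 25nk + 27n - 9k^2 - 9k) + (-2k - 6)(6n^2 + 25nk + 27n - 9k^2 - 9k); both groups contain (6n^2 + 25nk + 27n - 9k^2 - 9k), so (5n - 2k - 6) is a factor with cofactor 6n^2 + 25nk + 27n - 9k^2 - 9k.
The cofactor groups again: 6n^2 + 25nk + 27n - 9k^2 - 9k = 2n(3n - k) + (9k + 9)(3n - k); both groups contain (3n - k), giving (2n + 9k + 9)(3n - k).

(5n - 2k - 6)(3n - k)(2n + 9k + 9)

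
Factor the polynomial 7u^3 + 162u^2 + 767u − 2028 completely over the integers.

Trying the rational-root candidates, u = −13 is a root, giving the factor (u + 13) and quotient 7u^2 + 71u − 156.
The remaining quadratic factors as (7u − 13)(u + 12).

(7u − 13)(u + 12)(u + 13)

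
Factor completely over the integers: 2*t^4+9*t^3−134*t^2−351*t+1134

(2*t+9)*(t+9)*(t−2)*(t−7)

Trying the rational-root candidates, t = 7 is a root, so (t−7) divides it; the quotient is 2*t^3+23*t^2+27*t−162.
Next, t = 2 is a root, giving the factor (t−2) and quotient 2*t^2+27*t+81.
The remaining quadratic factors as (t+9)(2*t+9).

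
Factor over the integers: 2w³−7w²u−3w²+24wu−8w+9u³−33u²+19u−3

(2w−3u+1)(w−3u+1)(w+u−3)

Group: w(2w²−wu−5w−3u²+10u−3) + (−3u+1)(2w²−wu−5w−3u²+10u−3); both groups contain (2w²−wu−5w−3u²+10u−3), so (w−3u+1) is a factor with cofactor 2w²−wu−5w−3u²+10u−3.
The cofactor groups again: 2w²−wu−5w−3u²+10u−3 = w(2w−3u+1) + (u−3)(2w−3u+1); both groups contain (2w−3u+1), giving (w+u−3)(2w−3u+1).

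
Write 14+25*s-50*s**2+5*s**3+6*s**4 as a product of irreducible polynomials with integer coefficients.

(2*s+7)*(3*s+1)*(s-1)*(s-2)

Trying the rational-root candidates, s = 1 is a root, giving the factor (s-1) and quotient 6*s**3+11*s**2-39*s-14.
Then s = 2 is a root, so (s-2) divides it; the quotient is 6*s**2+23*s+7.
The remaining quadratic factors as (3*s+1)(2*s+7).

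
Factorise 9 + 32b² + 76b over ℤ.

(4b + 9)(8b + 1)

Need a pair with product 32·9 = 288 and sum 76: that's 4 and 72.
Split the middle term: 32b² + 4b + 72b + 9 = 4b(8b + 1) + 9(8b + 1).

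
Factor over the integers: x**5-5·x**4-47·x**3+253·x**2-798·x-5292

(x+3)·(x+7)·(x-9)·(x**2-6·x+28)

Among the possible rational roots, x = 9 is a root, giving the factor (x-9) and quotient x**4+4·x**3-11·x**2+154·x+588.
Continuing, x = -7 is a root, so (x+7) is a factor; dividing leaves x**3-3·x**2+10·x+84.
Then x = -3 is a root, giving the factor (x+3) and quotient x**2-6·x+28.
The quadratic x**2-6·x+28 has discriminant -76 < 0 and is irreducible over ℤ.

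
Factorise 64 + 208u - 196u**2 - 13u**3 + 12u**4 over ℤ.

By the rational root theorem, u = 4/3 is a root, giving the factor (3u - 4) and quotient 4u**3 + u**2 - 64u - 16.
Then u = -1/4 is a root, giving the factor (4u + 1) and quotient u**2 - 16.
The remaining quadratic factors as (u + 4)(u - 4).

(3u - 4)(4u + 1)(u + 4)(u - 4)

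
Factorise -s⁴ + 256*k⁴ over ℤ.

(4*k + s)*(4*k - s)*(16*k² + s²)

Difference of squares twice: with A = 4*k and B = s, A⁴ − B⁴ = (A² − B²)(A² + B²), and A² − B² factors again.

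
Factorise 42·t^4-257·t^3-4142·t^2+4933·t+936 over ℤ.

(6·t+1)·(7·t-9)·(t+8)·(t-13)

Among the possible rational roots, t = -1/6 is a root, giving the factor (6·t+1) and quotient 7·t^3-44·t^2-683·t+936.
Then t = 13 is a root, so (t-13) is a factor; dividing leaves 7·t^2+47·t-72.
The remaining quadratic factors as (t+8)(7·t-9).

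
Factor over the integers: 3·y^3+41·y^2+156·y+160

Among the possible rational roots, y = -8 is a root, so (y+8) is a factor; dividing leaves 3·y^2+17·y+20.
The remaining quadratic factors as (3·y+5)(y+4).

(3·y+5)·(y+4)·(y+8)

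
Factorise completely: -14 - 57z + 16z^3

Among the possible rational roots, z = -1/4 is a root, so (4z + 1) divides it; the quotient is 4z^2 - z - 14.
The remaining quadratic factors as (4z + 7)(z - 2).

(4z + 1)(4z + 7)(z - 2)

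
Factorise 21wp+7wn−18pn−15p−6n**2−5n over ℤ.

(7w−6n−5)(3p+n)

Group: 7w(3p+n) + (−6n−5)(3p+n); both groups contain (3p+n).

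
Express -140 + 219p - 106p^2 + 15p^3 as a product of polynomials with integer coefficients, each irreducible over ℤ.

By the rational root theorem, p = 4 is a root, so (p - 4) divides it; the quotient is 15p^2 - 46p + 35.
The remaining quadratic factors as (3p - 5)(5p - 7).

(3p - 5)(5p - 7)(p - 4)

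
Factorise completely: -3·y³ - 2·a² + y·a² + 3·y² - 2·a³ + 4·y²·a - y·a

Group: y·(-3·y² + y·a + 2·a²) + (-a - 1)·(-3·y² + y·a + 2·a²); both groups contain (-3·y² + y·a + 2·a²), so (y - a - 1) is a factor with cofactor -3·y² + y·a + 2·a².
The cofactor groups again: -3·y² + y·a + 2·a² = -y·(3·y + 2·a) + a·(3·y + 2·a); both groups contain (3·y + 2·a), giving -(y - a)·(3·y + 2·a).

-(y - a)·(y - a - 1)·(3·y + 2·a)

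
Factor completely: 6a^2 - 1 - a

(2a - 1)(3a + 1)

Need a pair with product 6·(-1) = -6 and sum -1: that's -3 and 2.
Split the middle term: 6a^2 - 3a + 2a - 1 = 3a(2a - 1) + (2a - 1).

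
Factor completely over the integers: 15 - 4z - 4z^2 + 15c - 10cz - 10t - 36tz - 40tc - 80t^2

-(10t + 5c + 2z + 5)(8t + 2z - 3)

Group: -8t(10t + 5c + 2z + 5) + (-2z + 3)(10t + 5c + 2z + 5); both groups contain (10t + 5c + 2z + 5).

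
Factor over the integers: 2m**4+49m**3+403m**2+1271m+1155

Among the possible rational roots, m = -7 is a root, giving the factor (m+7) and quotient 2m**3+35m**2+158m+165.
Then m = -3/2 is a root, so (2m+3) is a factor; dividing leaves m**2+16m+55.
The remaining quadratic factors as (m+11)(m+5).

(2m+3)(m+11)(m+5)(m+7)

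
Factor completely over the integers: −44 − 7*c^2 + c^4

Substitute u = c^2 to get a quadratic in u, then factor.
c^2 − 11 is irreducible over ℤ (11 is not a perfect square).
c^2 + 4 is irreducible over ℤ (sum of squares).

(c^2 + 4)*(c^2 − 11)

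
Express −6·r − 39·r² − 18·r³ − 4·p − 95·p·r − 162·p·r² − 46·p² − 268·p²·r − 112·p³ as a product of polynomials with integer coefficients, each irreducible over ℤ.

−(2·p + 3·r)·(7·p + r + 2)·(8·p + 6·r + 1)

Group: 8·p·(−14·p² − 23·p·r − 4·p − 3·r² − 6·r) + (6·r + 1)·(−14·p² − 23·p·r − 4·p − 3·r² − 6·r); both groups contain (−14·p² − 23·p·r − 4·p − 3·r² − 6·r), so (8·p + 6·r + 1) is a factor with cofactor −14·p² − 23·p·r − 4·p − 3·r² − 6·r.
The cofactor groups again: −14·p² − 23·p·r − 4·p − 3·r² − 6·r = −2·p·(7·p + r + 2) − 3·r·(7·p + r + 2); both groups contain (7·p + r + 2), giving −(2·p + 3·r)·(7·p + r + 2).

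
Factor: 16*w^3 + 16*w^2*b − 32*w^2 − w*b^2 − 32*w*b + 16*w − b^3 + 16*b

(4*w − b − 4)*(4*w + b − 4)*(w + b)

Group: 4*w*(4*w^2 + 5*w*b − 4*w + b^2 − 4*b) + (−b − 4)*(4*w^2 + 5*w*b − 4*w + b^2 − 4*b); both groups contain (4*w^2 + 5*w*b − 4*w + b^2 − 4*b), so (4*w − b − 4) is a factor with cofactor 4*w^2 + 5*w*b − 4*w + b^2 − 4*b.
The cofactor groups again: 4*w^2 + 5*w*b − 4*w + b^2 − 4*b = 4*w*(w + b) + (b − 4)*(w + b); both groups contain (w + b), giving (4*w + b − 4)*(w + b).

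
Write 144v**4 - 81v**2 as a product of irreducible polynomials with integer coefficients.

Every term has a factor of 9v**2. Then 16v**2 - 9 = (4v)² − (3)².

9v**2(4v + 3)(4v - 3)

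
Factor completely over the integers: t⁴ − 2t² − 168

Substitute u = t² to get a quadratic in u, then factor.
t² − 14 is irreducible over ℤ (14 is not a perfect square).
t² + 12 is irreducible over ℤ (always positive, so no real roots).

(t² + 12)(t² − 14)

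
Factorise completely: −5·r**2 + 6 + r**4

Substitute u = r**2 to get a quadratic in u, then factor.
r**2 − 3 is irreducible over ℤ (3 is not a perfect square).
r**2 − 2 is irreducible over ℤ (2 is not a perfect square).

(r**2 − 2)·(r**2 − 3)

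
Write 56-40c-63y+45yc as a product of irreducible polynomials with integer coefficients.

Group as (45yc-63y) + (-40c+56) = 9y(5c-7) - 8(5c-7).
Both groups share the factor (5c-7).

(5c-7)(9y-8)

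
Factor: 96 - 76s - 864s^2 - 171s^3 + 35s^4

Trying the rational-root candidates, s = 2/7 is a root, giving the factor (7s - 2) and quotient 5s^3 - 23s^2 - 130s - 48.
Next, s = -3 is a root, giving the factor (s + 3) and quotient 5s^2 - 38s - 16.
The remaining quadratic factors as (s - 8)(5s + 2).

(5s + 2)(7s - 2)(s + 3)(s - 8)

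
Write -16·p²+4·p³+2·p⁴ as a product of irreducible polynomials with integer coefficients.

Pull out the common factor 2·p², then factor the remaining trinomial.

2·p²·(p+4)·(p-2)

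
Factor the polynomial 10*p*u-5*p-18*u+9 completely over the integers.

Group as (10*p*u-5*p) + (-18*u+9) = 5*p*(2*u-1) - 9*(2*u-1).
Both groups share the factor (2*u-1).

(2*u-1)*(5*p-9)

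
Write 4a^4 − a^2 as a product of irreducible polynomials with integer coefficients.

Pull out the common factor a^2, leaving 4a^2 − 1.
Recognize a difference of squares with the parts 2a and 1.

a^2(2a + 1)(2a − 1)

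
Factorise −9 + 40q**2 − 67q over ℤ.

(5q − 9)(8q + 1)

Need a pair with product 40·(−9) = −360 and sum −67: that's −72 and 5.
Split the middle term: 40q**2 − 72q + 5q − 9 = 8q(5q − 9) + (5q − 9).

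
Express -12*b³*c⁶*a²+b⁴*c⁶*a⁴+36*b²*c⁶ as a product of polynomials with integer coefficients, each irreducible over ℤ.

b²*c⁶*(b*a²-6)²

Factor out b²*c⁶ first: what remains is b²*a⁴-12*b*a²+36.
Recognize a perfect-square trinomial with the parts 6 and b*a².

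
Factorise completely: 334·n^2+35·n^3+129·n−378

(5·n+7)·(7·n−6)·(n+9)

By the rational root theorem, n = −7/5 is a root, giving the factor (5·n+7) and quotient 7·n^2+57·n−54.
The remaining quadratic factors as (n+9)(7·n−6).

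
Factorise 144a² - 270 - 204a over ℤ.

Pull out the common factor 6, then factor the remaining trinomial.

6(4a - 9)(6a + 5)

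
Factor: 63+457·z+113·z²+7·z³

Testing divisors of the constant over divisors of the leading coefficient, z = −7 is a root, giving the factor (z+7) and quotient 7·z²+64·z+9.
The remaining quadratic factors as (z+9)(7·z+1).

(7·z+1)·(z+7)·(z+9)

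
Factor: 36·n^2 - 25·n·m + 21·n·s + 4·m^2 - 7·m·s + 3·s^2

Group: 4·n·(9·n - 4·m + 3·s) + (-m + s)·(9·n - 4·m + 3·s); both groups contain (9·n - 4·m + 3·s).

(9·n - 4·m + 3·s)·(4·n - m + s)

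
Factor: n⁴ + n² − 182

Substitute u = n² to get a quadratic in u, then factor.
n² − 13 is irreducible over ℤ (13 is not a perfect square).
n² + 14 is irreducible over ℤ (always positive, so no real roots).

(n² + 14)(n² − 13)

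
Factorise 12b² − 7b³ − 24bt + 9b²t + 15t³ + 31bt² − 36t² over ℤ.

−(7b + 5t − 12)(b + t)(b − 3t)

Group: 7b(−b² + 2bt + 3t²) + (5t − 12)(−b² + 2bt + 3t²); both groups contain (−b² + 2bt + 3t²), so (7b + 5t − 12) is a factor with cofactor −b² + 2bt + 3t².
The cofactor groups again: −b² + 2bt + 3t² = −b(b − 3t) − t(b − 3t); both groups contain (b − 3t), giving −(b + t)(b − 3t).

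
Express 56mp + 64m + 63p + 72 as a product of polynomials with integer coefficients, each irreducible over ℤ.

Group as (56mp + 64m) + (63p + 72) = 8m(7p + 8) + 9(7p + 8).
Both groups share the factor (7p + 8).

(7p + 8)(8m + 9)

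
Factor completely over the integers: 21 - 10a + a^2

Two integers with product 21 and sum -10 are -3 and -7.

(a - 3)(a - 7)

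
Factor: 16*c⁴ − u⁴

(2*c + u)*(2*c − u)*(4*c² + u²)

Difference of squares twice: with A = 2*c and B = u, A⁴ − B⁴ = (A² − B²)(A² + B²), and A² − B² factors again.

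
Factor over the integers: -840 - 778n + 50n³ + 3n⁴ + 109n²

(3n - 10)(n + 1)(n + 12)(n + 7)

By the rational root theorem, n = -12 is a root, so (n + 12) divides it; the quotient is 3n³ + 14n² - 59n - 70.
Then n = -1 is a root, so (n + 1) divides it; the quotient is 3n² + 11n - 70.
The remaining quadratic factors as (n + 7)(3n - 10).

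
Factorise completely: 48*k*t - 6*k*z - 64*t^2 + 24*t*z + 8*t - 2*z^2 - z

Group: 8*t*(6*k - 8*t + 2*z + 1) - z*(6*k - 8*t + 2*z + 1); both groups contain (6*k - 8*t + 2*z + 1).

(6*k - 8*t + 2*z + 1)*(8*t - z)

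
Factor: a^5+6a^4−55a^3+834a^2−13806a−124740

Among the possible rational roots, a = −15 is a root, so (a+15) divides it; the quotient is a^4−9a^3+80a^2−366a−8316.
Continuing, a = −6 is a root, so (a+6) is a factor; dividing leaves a^3−15a^2+170a−1386.
Continuing, a = 11 is a root, so (a−11) is a factor; dividing leaves a^2−4a+126.
The quadratic a^2−4a+126 has discriminant −488 < 0 and is irreducible over ℤ.

(a+15)(a+6)(a−11)(a^2−4a+126)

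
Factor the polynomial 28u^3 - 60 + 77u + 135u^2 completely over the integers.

(4u + 5)(7u - 3)(u + 4)

By the rational root theorem, u = -5/4 is a root, so (4u + 5) divides it; the quotient is 7u^2 + 25u - 12.
The remaining quadratic factors as (7u - 3)(u + 4).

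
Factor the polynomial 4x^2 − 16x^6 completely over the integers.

−4x^2(2x^2 + 1)(2x^2 − 1)

Factor out 4x^2 first: what remains is −4x^4 + 1.
Recognize a difference of squares with the parts 1 and 2x^2.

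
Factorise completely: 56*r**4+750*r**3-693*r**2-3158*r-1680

(2*r-5)*(4*r+3)*(7*r+8)*(r+14)

By the rational root theorem, r = 5/2 is a root, giving the factor (2*r-5) and quotient 28*r**3+445*r**2+766*r+336.
Continuing, r = -14 is a root, so (r+14) is a factor; dividing leaves 28*r**2+53*r+24.
The remaining quadratic factors as (7*r+8)(4*r+3).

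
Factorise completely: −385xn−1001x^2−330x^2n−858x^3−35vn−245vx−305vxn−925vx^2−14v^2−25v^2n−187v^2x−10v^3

−(2v+13x+5n)(5v+6x+7)(v+11x)

Group: 2v(−5v^2−61vx−7v−66x^2−77x) + (13x+5n)(−5v^2−61vx−7v−66x^2−77x); both groups contain (−5v^2−61vx−7v−66x^2−77x), so (2v+13x+5n) is a factor with cofactor −5v^2−61vx−7v−66x^2−77x.
The cofactor groups again: −5v^2−61vx−7v−66x^2−77x = −5v(v+11x) + (−6x−7)(v+11x); both groups contain (v+11x), giving −(5v+6x+7)(v+11x).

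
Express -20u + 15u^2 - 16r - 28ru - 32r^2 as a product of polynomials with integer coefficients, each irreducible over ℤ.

Group: -4r(8r - 3u + 4) - 5u(8r - 3u + 4); both groups contain (8r - 3u + 4).

-(4r + 5u)(8r - 3u + 4)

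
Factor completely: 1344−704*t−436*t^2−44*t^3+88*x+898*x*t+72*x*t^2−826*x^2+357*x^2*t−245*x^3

Group: 7*x*(−35*x^2−4*x*t−58*x+4*t^2+44*t+112) + (−11*t+12)*(−35*x^2−4*x*t−58*x+4*t^2+44*t+112); both groups contain (−35*x^2−4*x*t−58*x+4*t^2+44*t+112), so (7*x−11*t+12) is a factor with cofactor −35*x^2−4*x*t−58*x+4*t^2+44*t+112.
The cofactor groups again: −35*x^2−4*x*t−58*x+4*t^2+44*t+112 = −5*x*(7*x−2*t−8) + (−2*t−14)*(7*x−2*t−8); both groups contain (7*x−2*t−8), giving −(5*x+2*t+14)*(7*x−2*t−8).

−(7*x−11*t+12)*(7*x−2*t−8)*(5*x+2*t+14)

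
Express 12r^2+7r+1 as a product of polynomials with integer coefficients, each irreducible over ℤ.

(3r+1)(4r+1)

Need a pair with product 12·1 = 12 and sum 7: that's 4 and 3.
Split the middle term: 12r^2+4r + 3r+1 = 4r(3r+1) + (3r+1).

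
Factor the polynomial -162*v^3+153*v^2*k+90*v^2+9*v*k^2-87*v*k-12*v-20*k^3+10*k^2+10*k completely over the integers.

Group: 3*v*(-54*v^2+69*v*k+12*v-20*k^2-10*k) + (k-1)*(-54*v^2+69*v*k+12*v-20*k^2-10*k); both groups contain (-54*v^2+69*v*k+12*v-20*k^2-10*k), so (3*v+k-1) is a factor with cofactor -54*v^2+69*v*k+12*v-20*k^2-10*k.
The cofactor groups again: -54*v^2+69*v*k+12*v-20*k^2-10*k = -9*v*(6*v-5*k) + (4*k+2)*(6*v-5*k); both groups contain (6*v-5*k), giving -(9*v-4*k-2)*(6*v-5*k).

-(9*v-4*k-2)*(6*v-5*k)*(3*v+k-1)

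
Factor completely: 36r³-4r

Factor out 4r, leaving 9r²-1, which is a difference of two squares.

4r(3r+1)(3r-1)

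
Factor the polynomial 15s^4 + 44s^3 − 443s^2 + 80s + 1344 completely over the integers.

(3s − 8)(5s + 8)(s + 7)(s − 3)

By the rational root theorem, s = 8/3 is a root, so (3s − 8) is a factor; dividing leaves 5s^3 + 28s^2 − 73s − 168.
Next, s = 3 is a root, so (s − 3) is a factor; dividing leaves 5s^2 + 43s + 56.
The remaining quadratic factors as (5s + 8)(s + 7).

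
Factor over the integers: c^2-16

(c+4)(c-4)

Two integers with product -16 and sum 0 are -4 and 4.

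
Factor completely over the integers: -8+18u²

2(3u+2)(3u-2)

Pull out the common factor 2; 9u²-4 is a difference of squares.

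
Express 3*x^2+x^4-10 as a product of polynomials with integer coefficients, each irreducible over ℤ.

Substitute u = x^2 to get a quadratic in u, then factor.
x^2+5 is irreducible over ℤ (always positive, so no real roots).
x^2-2 is irreducible over ℤ (2 is not a perfect square).

(x^2+5)*(x^2-2)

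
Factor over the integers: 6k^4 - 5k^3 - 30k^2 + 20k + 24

(2k - 3)(3k + 2)(k + 2)(k - 2)

Trying the rational-root candidates, k = 2 is a root, giving the factor (k - 2) and quotient 6k^3 + 7k^2 - 16k - 12.
Then k = 3/2 is a root, so (2k - 3) is a factor; dividing leaves 3k^2 + 8k + 4.
The remaining quadratic factors as (3k + 2)(k + 2).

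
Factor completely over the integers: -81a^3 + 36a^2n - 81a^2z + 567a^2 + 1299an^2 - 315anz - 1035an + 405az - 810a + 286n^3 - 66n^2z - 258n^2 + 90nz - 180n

Group: 3a(-27a^2 + 111an - 27az + 54a + 26n^2 - 6nz + 12n) + (11n - 15)(-27a^2 + 111an - 27az + 54a + 26n^2 - 6nz + 12n); both groups contain (-27a^2 + 111an - 27az + 54a + 26n^2 - 6nz + 12n), so (3a + 11n - 15) is a factor with cofactor -27a^2 + 111an - 27az + 54a + 26n^2 - 6nz + 12n.
The cofactor groups again: -27a^2 + 111an - 27az + 54a + 26n^2 - 6nz + 12n = -3a(9a + 2n) + (13n - 3z + 6)(9a + 2n); both groups contain (9a + 2n), giving -(3a - 13n + 3z - 6)(9a + 2n).

-(3a + 11n - 15)(3a - 13n + 3z - 6)(9a + 2n)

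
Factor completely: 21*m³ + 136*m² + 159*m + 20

(3*m + 4)*(7*m + 1)*(m + 5)

By the rational root theorem, m = -5 is a root, giving the factor (m + 5) and quotient 21*m² + 31*m + 4.
The remaining quadratic factors as (3*m + 4)(7*m + 1).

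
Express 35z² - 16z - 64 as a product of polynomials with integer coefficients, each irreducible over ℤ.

(5z - 8)(7z + 8)

Need a pair with product 35·(-64) = -2240 and sum -16: that's 40 and -56.
Split the middle term: 35z² + 40z - 56z - 64 = 5z(7z + 8) - 8(7z + 8).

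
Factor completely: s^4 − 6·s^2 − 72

Substitute u = s^2 to get a quadratic in u, then factor.
s^2 − 12 is irreducible over ℤ (12 is not a perfect square).
s^2 + 6 is irreducible over ℤ (always positive, so no real roots).

(s^2 + 6)·(s^2 − 12)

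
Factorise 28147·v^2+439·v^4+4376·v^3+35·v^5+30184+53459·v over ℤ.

(5·v+7)·(7·v+8)·(v+7)·(v^2+3·v+77)

Testing divisors of the constant over divisors of the leading coefficient, v = -8/7 is a root, so (7·v+8) is a factor; dividing leaves 5·v^4+57·v^3+560·v^2+3381·v+3773.
Continuing, v = -7/5 is a root, giving the factor (5·v+7) and quotient v^3+10·v^2+98·v+539.
Next, v = -7 is a root, so (v+7) is a factor; dividing leaves v^2+3·v+77.
The quadratic v^2+3·v+77 has discriminant -299 < 0 and is irreducible over ℤ.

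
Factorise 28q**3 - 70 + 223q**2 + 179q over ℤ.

(4q + 5)(7q - 2)(q + 7)

Trying the rational-root candidates, q = -7 is a root, so (q + 7) divides it; the quotient is 28q**2 + 27q - 10.
The remaining quadratic factors as (4q + 5)(7q - 2).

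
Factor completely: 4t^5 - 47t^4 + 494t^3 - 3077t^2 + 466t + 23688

Trying the rational-root candidates, t = -9/4 is a root, giving the factor (4t + 9) and quotient t^4 - 14t^3 + 155t^2 - 1118t + 2632.
Continuing, t = 4 is a root, so (t - 4) is a factor; dividing leaves t^3 - 10t^2 + 115t - 658.
Continuing, t = 7 is a root, so (t - 7) divides it; the quotient is t^2 - 3t + 94.
The quadratic t^2 - 3t + 94 has discriminant -367 < 0 and is irreducible over ℤ.

(4t + 9)(t - 4)(t - 7)(t^2 - 3t + 94)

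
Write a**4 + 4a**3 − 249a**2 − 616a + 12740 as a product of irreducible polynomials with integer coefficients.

(a + 10)(a + 14)(a − 13)(a − 7)

Among the possible rational roots, a = 7 is a root, so (a − 7) divides it; the quotient is a**3 + 11a**2 − 172a − 1820.
Next, a = 13 is a root, giving the factor (a − 13) and quotient a**2 + 24a + 140.
The remaining quadratic factors as (a + 14)(a + 10).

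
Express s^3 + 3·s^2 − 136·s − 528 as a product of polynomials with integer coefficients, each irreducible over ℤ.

(s + 11)·(s + 4)·(s − 12)

Among the possible rational roots, s = −4 is a root, giving the factor (s + 4) and quotient s^2 − s − 132.
The remaining quadratic factors as (s + 11)(s − 12).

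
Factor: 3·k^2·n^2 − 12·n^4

Pull out the common factor 3·n^2; k^2 − 4·n^2 is a difference of squares.

3·n^2·(k + 2·n)·(k − 2·n)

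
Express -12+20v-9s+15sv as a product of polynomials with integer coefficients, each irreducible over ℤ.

Group as (15sv-9s) + (20v-12) = 3s(5v-3) + 4(5v-3).
Both groups share the factor (5v-3).

(3s+4)(5v-3)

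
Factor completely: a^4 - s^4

Write as (a^2)² − (s^2)², then factor a^2 - s^2 once more.

(a + s)·(a - s)·(a^2 + s^2)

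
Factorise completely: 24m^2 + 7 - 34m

Need a pair with product 24·7 = 168 and sum -34: that's -6 and -28.
Split the middle term: 24m^2 - 6m - 28m + 7 = 6m(4m - 1) - 7(4m - 1).

(4m - 1)(6m - 7)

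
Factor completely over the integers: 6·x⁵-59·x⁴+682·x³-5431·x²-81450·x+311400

(2·x+15)·(3·x-10)·(x-12)·(x²-2·x+173)

Among the possible rational roots, x = 12 is a root, so (x-12) divides it; the quotient is 6·x⁴+13·x³+838·x²+4625·x-25950.
Continuing, x = -15/2 is a root, so (2·x+15) divides it; the quotient is 3·x³-16·x²+539·x-1730.
Continuing, x = 10/3 is a root, giving the factor (3·x-10) and quotient x²-2·x+173.
The quadratic x²-2·x+173 has discriminant -688 < 0 and is irreducible over ℤ.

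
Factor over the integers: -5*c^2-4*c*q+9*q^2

-(5*c+9*q)*(c-q)

Group: -5*c*(c-q) - 9*q*(c-q); both groups contain (c-q).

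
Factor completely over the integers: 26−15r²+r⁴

Substitute u = r² to get a quadratic in u, then factor.
r²−2 is irreducible over ℤ (2 is not a perfect square).
r²−13 is irreducible over ℤ (13 is not a perfect square).

(r²−13)(r²−2)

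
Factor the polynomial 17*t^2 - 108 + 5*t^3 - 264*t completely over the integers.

(5*t + 2)*(t + 9)*(t - 6)

Among the possible rational roots, t = -9 is a root, giving the factor (t + 9) and quotient 5*t^2 - 28*t - 12.
The remaining quadratic factors as (5*t + 2)(t - 6).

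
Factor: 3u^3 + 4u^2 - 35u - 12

By the rational root theorem, u = -1/3 is a root, so (3u + 1) divides it; the quotient is u^2 + u - 12.
The remaining quadratic factors as (u + 4)(u - 3).

(3u + 1)(u + 4)(u - 3)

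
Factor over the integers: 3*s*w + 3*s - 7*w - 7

(3*s - 7)*(w + 1)

Group as (3*s*w + 3*s) + (-7*w - 7) = 3*s*(w + 1) - 7*(w + 1).
Both groups share the factor (w + 1).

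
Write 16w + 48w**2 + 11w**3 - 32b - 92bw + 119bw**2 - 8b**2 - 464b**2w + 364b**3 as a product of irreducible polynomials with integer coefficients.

(13b - 11w - 4)(14b + w + 4)(2b - w)

Group: 2b(182b**2 - 141bw - 4b - 11w**2 - 48w - 16) - w(182b**2 - 141bw - 4b - 11w**2 - 48w - 16); both groups contain (182b**2 - 141bw - 4b - 11w**2 - 48w - 16), so (2b - w) is a factor with cofactor 182b**2 - 141bw - 4b - 11w**2 - 48w - 16.
The cofactor groups again: 182b**2 - 141bw - 4b - 11w**2 - 48w - 16 = 13b(14b + w + 4) + (-11w - 4)(14b + w + 4); both groups contain (14b + w + 4), giving (13b - 11w - 4)(14b + w + 4).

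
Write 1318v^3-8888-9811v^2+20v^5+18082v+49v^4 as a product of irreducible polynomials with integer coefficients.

Among the possible rational roots, v = 4/5 is a root, so (5v-4) divides it; the quotient is 4v^4+13v^3+274v^2-1743v+2222.
Continuing, v = 2 is a root, so (v-2) divides it; the quotient is 4v^3+21v^2+316v-1111.
Continuing, v = 11/4 is a root, giving the factor (4v-11) and quotient v^2+8v+101.
The quadratic v^2+8v+101 has discriminant -340 < 0 and is irreducible over ℤ.

(4v-11)(5v-4)(v-2)(v^2+8v+101)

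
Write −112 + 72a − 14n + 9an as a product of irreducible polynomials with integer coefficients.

Group as (9an + 72a) + (−14n − 112) = 9a(n + 8) − 14(n + 8).
Both groups share the factor (n + 8).

(9a − 14)(n + 8)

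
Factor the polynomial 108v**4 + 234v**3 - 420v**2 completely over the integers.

Pull out the common factor 6v**2, then factor the remaining trinomial.

6v**2(3v + 10)(6v - 7)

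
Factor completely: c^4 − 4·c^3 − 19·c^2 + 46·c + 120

(c + 2)·(c + 3)·(c − 4)·(c − 5)

Among the possible rational roots, c = −2 is a root, giving the factor (c + 2) and quotient c^3 − 6·c^2 − 7·c + 60.
Next, c = −3 is a root, so (c + 3) divides it; the quotient is c^2 − 9·c + 20.
The remaining quadratic factors as (c − 5)(c − 4).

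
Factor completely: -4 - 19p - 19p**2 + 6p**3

By the rational root theorem, p = -1/2 is a root, so (2p + 1) is a factor; dividing leaves 3p**2 - 11p - 4.
The remaining quadratic factors as (p - 4)(3p + 1).

(2p + 1)(3p + 1)(p - 4)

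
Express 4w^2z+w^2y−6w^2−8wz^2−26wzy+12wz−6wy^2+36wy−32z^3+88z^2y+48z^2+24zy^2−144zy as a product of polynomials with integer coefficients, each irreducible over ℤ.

Group: w(4wz+wy−6w+8z^2−22zy−12z−6y^2+36y) − 4z(4wz+wy−6w+8z^2−22zy−12z−6y^2+36y); both groups contain (4wz+wy−6w+8z^2−22zy−12z−6y^2+36y), so (w−4z) is a factor with cofactor 4wz+wy−6w+8z^2−22zy−12z−6y^2+36y.
The cofactor groups again: 4wz+wy−6w+8z^2−22zy−12z−6y^2+36y = w(4z+y−6) + (2z−6y)(4z+y−6); both groups contain (4z+y−6), giving (w+2z−6y)(4z+y−6).

(w−4z)(w+2z−6y)(4z+y−6)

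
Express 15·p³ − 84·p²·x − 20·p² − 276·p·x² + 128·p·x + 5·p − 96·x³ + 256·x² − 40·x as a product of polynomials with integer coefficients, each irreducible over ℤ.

Group: p·(15·p² + 36·p·x − 20·p + 12·x² − 32·x + 5) − 8·x·(15·p² + 36·p·x − 20·p + 12·x² − 32·x + 5); both groups contain (15·p² + 36·p·x − 20·p + 12·x² − 32·x + 5), so (p − 8·x) is a factor with cofactor 15·p² + 36·p·x − 20·p + 12·x² − 32·x + 5.
The cofactor groups again: 15·p² + 36·p·x − 20·p + 12·x² − 32·x + 5 = 5·p·(3·p + 6·x − 1) + (2·x − 5)·(3·p + 6·x − 1); both groups contain (3·p + 6·x − 1), giving (5·p + 2·x − 5)·(3·p + 6·x − 1).

(3·p + 6·x − 1)·(5·p + 2·x − 5)·(p − 8·x)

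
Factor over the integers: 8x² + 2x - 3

Need a pair with product 8·(-3) = -24 and sum 2: that's 6 and -4.
Split the middle term: 8x² + 6x - 4x - 3 = 2x(4x + 3) - (4x + 3).

(2x - 1)(4x + 3)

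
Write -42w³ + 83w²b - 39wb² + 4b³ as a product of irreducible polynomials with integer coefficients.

-(3w - 4b)(2w - b)(7w - b)

Group: 7w(-6w² + 11wb - 4b²) - b(-6w² + 11wb - 4b²); both groups contain (-6w² + 11wb - 4b²), so (7w - b) is a factor with cofactor -6w² + 11wb - 4b².
The cofactor groups again: -6w² + 11wb - 4b² = -3w(2w - b) + 4b(2w - b); both groups contain (2w - b), giving -(3w - 4b)(2w - b).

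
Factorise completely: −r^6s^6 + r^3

−r^3(rs^2 − 1)(r^2s^4 + rs^2 + 1)

Factor out r^3 first: what remains is −r^3s^6 + 1.
Recognize a difference of cubes with the parts 1 and rs^2.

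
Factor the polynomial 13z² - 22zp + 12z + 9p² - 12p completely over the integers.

Group: 13z(z - p) + (-9p + 12)(z - p); both groups contain (z - p).

(13z - 9p + 12)(z - p)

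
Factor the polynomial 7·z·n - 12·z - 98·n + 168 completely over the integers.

Group as (7·z·n - 12·z) + (-98·n + 168) = z·(7·n - 12) - 14·(7·n - 12).
Both groups share the factor (7·n - 12).

(7·n - 12)·(z - 14)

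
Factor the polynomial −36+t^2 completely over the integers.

(t+6)(t−6)

Two integers with product −36 and sum 0 are −6 and 6.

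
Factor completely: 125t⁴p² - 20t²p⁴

5p²t²(5t - 2p)(5t + 2p)

Pull out the common factor 5t²p²; 25t² - 4p² is a difference of squares.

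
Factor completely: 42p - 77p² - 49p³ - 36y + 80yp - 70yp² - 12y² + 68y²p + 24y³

(6y - 7p)(2y + 7p - 3)(2y + p + 2)

Group: 2y(12y² + 28yp - 18y - 49p² + 21p) + (p + 2)(12y² + 28yp - 18y - 49p² + 21p); both groups contain (12y² + 28yp - 18y - 49p² + 21p), so (2y + p + 2) is a factor with cofactor 12y² + 28yp - 18y - 49p² + 21p.
The cofactor groups again: 12y² + 28yp - 18y - 49p² + 21p = 2y(6y - 7p) + (7p - 3)(6y - 7p); both groups contain (6y - 7p), giving (2y + 7p - 3)(6y - 7p).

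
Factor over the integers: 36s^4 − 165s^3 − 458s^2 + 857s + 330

(3s + 1)(3s − 5)(4s + 11)(s − 6)

Testing divisors of the constant over divisors of the leading coefficient, s = −1/3 is a root, so (3s + 1) divides it; the quotient is 12s^3 − 59s^2 − 133s + 330.
Continuing, s = 5/3 is a root, so (3s − 5) is a factor; dividing leaves 4s^2 − 13s − 66.
The remaining quadratic factors as (s − 6)(4s + 11).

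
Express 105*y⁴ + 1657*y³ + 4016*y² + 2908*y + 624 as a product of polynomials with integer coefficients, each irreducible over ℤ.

By the rational root theorem, y = −12/7 is a root, giving the factor (7*y + 12) and quotient 15*y³ + 211*y² + 212*y + 52.
Continuing, y = −13 is a root, so (y + 13) divides it; the quotient is 15*y² + 16*y + 4.
The remaining quadratic factors as (5*y + 2)(3*y + 2).

(3*y + 2)*(5*y + 2)*(7*y + 12)*(y + 13)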